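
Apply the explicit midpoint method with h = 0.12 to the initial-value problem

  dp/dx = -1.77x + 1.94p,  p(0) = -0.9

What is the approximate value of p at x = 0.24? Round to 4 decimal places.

Midpoint: k1 = f(x_n, p_n); k2 = f(x_n + h/2, p_n + (h/2)·k1); p_{n+1} = p_n + h·k2.
x=0.000000, p=-0.900000:
  k1 = f(0.000000, -0.900000) = -1.746000
  k2 = f(0.060000, -1.004760) = -2.055434
  p ← -0.900000 + 0.12·(-2.055434) = -1.146652
x=0.120000, p=-1.146652:
  k1 = f(0.120000, -1.146652) = -2.436905
  k2 = f(0.180000, -1.292866) = -2.826761
  p ← -1.146652 + 0.12·(-2.826761) = -1.485863
p(0.24) ≈ -1.4859

-1.4859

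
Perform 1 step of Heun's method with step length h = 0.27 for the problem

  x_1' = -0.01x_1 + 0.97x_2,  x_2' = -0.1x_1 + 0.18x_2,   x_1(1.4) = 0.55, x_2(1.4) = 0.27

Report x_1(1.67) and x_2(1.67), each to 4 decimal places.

0.6189, 0.2673

Heun on (x_1,x_2): k1 = f(x_n, state_n); k2 = f(x_n + h, state_n + h·k1); state_{n+1} = state_n + (h/2)·(k1 + k2).
1.400000: (0.550000, 0.270000)
  k1 = (0.256400, -0.006400)
  predictor → (0.619228, 0.268272)
  k2 = (0.254032, -0.013634)
  → (0.618908, 0.267295)
(x_1(1.67), x_2(1.67)) ≈ (0.6189, 0.2673)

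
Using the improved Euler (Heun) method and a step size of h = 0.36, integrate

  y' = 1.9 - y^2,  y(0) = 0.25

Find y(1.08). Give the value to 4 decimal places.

1.2248

Heun: k1 = f(t_n, y_n); k2 = f(t_n + h, y_n + h·k1); y_{n+1} = y_n + (h/2)·(k1 + k2).
t=0.000000, y=0.250000:
  k1 = f(0.000000, 0.250000) = 1.837500
  k2 = f(0.360000, 0.911500) = 1.069168
  y ← 0.250000 + (0.36/2)·(1.837500 + 1.069168) = 0.773200
t=0.360000, y=0.773200:
  k1 = f(0.360000, 0.773200) = 1.302161
  k2 = f(0.720000, 1.241978) = 0.357490
  y ← 0.773200 + (0.36/2)·(1.302161 + 0.357490) = 1.071937
t=0.720000, y=1.071937:
  k1 = f(0.720000, 1.071937) = 0.750950
  k2 = f(1.080000, 1.342279) = 0.098286
  y ← 1.071937 + (0.36/2)·(0.750950 + 0.098286) = 1.224800
y(1.08) ≈ 1.2248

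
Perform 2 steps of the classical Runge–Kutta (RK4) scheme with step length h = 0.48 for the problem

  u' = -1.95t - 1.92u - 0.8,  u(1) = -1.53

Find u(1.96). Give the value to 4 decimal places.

RK4: k1 = f(t_n, u_n); k2 = f(t_n + h/2, u_n + (h/2)·k1); k3 = f(t_n + h/2, u_n + (h/2)·k2); k4 = f(t_n + h, u_n + h·k3); u_{n+1} = u_n + (h/6)·(k1 + 2k2 + 2k3 + k4).
t=1.000000, u=-1.530000:
  k1 = f(1.000000, -1.530000) = 0.187600
  k2 = f(1.240000, -1.484976) = -0.366846
  k3 = f(1.240000, -1.618043) = -0.111357
  k4 = f(1.480000, -1.583452) = -0.645773
  u ← -1.530000 + (0.48/6)·(k1 + 2k2 + 2k3 + k4) = -1.643166
t=1.480000, u=-1.643166:
  k1 = f(1.480000, -1.643166) = -0.531121
  k2 = f(1.720000, -1.770635) = -0.754380
  k3 = f(1.720000, -1.824218) = -0.651502
  k4 = f(1.960000, -1.955887) = -0.866696
  u ← -1.643166 + (0.48/6)·(k1 + 2k2 + 2k3 + k4) = -1.979933
u(1.96) ≈ -1.9799

-1.9799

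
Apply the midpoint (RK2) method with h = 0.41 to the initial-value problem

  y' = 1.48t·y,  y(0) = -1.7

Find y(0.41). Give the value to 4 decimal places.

Midpoint: k1 = f(t_n, y_n); k2 = f(t_n + h/2, y_n + (h/2)·k1); y_{n+1} = y_n + h·k2.
t=0.000000, y=-1.700000:
  k1 = f(0.000000, -1.700000) = 0.000000
  k2 = f(0.205000, -1.700000) = -0.515780
  y ← -1.700000 + 0.41·(-0.515780) = -1.911470
y(0.41) ≈ -1.9115

-1.9115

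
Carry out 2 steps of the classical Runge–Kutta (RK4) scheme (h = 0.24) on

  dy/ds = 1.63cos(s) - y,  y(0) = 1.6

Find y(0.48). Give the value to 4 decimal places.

RK4: k1 = f(s_n, y_n); k2 = f(s_n + h/2, y_n + (h/2)·k1); k3 = f(s_n + h/2, y_n + (h/2)·k2); k4 = f(s_n + h, y_n + h·k3); y_{n+1} = y_n + (h/6)·(k1 + 2k2 + 2k3 + k4).
s=0.000000, y=1.600000:
  k1 = f(0.000000, 1.600000) = 0.030000
  k2 = f(0.120000, 1.603600) = 0.014678
  k3 = f(0.120000, 1.601761) = 0.016517
  k4 = f(0.240000, 1.603964) = -0.020683
  y ← 1.600000 + (0.24/6)·(k1 + 2k2 + 2k3 + k4) = 1.602868
s=0.240000, y=1.602868:
  k1 = f(0.240000, 1.602868) = -0.019587
  k2 = f(0.360000, 1.600518) = -0.075006
  k3 = f(0.360000, 1.593868) = -0.068356
  k4 = f(0.480000, 1.586463) = -0.140661
  y ← 1.602868 + (0.24/6)·(k1 + 2k2 + 2k3 + k4) = 1.584989
y(0.48) ≈ 1.5850

1.5850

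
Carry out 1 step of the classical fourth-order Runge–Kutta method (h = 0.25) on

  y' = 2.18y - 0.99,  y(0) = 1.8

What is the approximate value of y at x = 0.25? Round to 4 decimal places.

RK4: k1 = f(x_n, y_n); k2 = f(x_n + h/2, y_n + (h/2)·k1); k3 = f(x_n + h/2, y_n + (h/2)·k2); k4 = f(x_n + h, y_n + h·k3); y_{n+1} = y_n + (h/6)·(k1 + 2k2 + 2k3 + k4).
x=0.000000, y=1.800000:
  k1 = f(0.000000, 1.800000) = 2.934000
  k2 = f(0.125000, 2.166750) = 3.733515
  k3 = f(0.125000, 2.266689) = 3.951383
  k4 = f(0.250000, 2.787846) = 5.087504
  y ← 1.800000 + (0.25/6)·(k1 + 2k2 + 2k3 + k4) = 2.774637
y(0.25) ≈ 2.7746

2.7746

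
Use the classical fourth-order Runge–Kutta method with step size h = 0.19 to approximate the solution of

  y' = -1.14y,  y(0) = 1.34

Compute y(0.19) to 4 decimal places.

1.0790

RK4: k1 = f(s_n, y_n); k2 = f(s_n + h/2, y_n + (h/2)·k1); k3 = f(s_n + h/2, y_n + (h/2)·k2); k4 = f(s_n + h, y_n + h·k3); y_{n+1} = y_n + (h/6)·(k1 + 2k2 + 2k3 + k4).
s=0.000000, y=1.340000:
  k1 = f(0.000000, 1.340000) = -1.527600
  k2 = f(0.095000, 1.194878) = -1.362161
  k3 = f(0.095000, 1.210595) = -1.380078
  k4 = f(0.190000, 1.077785) = -1.228675
  y ← 1.340000 + (0.19/6)·(k1 + 2k2 + 2k3 + k4) = 1.079043
y(0.19) ≈ 1.0790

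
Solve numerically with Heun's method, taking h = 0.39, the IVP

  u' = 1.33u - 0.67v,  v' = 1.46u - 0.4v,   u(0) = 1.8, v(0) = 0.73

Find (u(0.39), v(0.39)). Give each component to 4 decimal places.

2.6166, 1.7815

Heun on (u,v): k1 = f(t_n, state_n); k2 = f(t_n + h, state_n + h·k1); state_{n+1} = state_n + (h/2)·(k1 + k2).
0.000000: (1.800000, 0.730000)
  k1 = (1.904900, 2.336000)
  predictor → (2.542911, 1.641040)
  k2 = (2.282575, 3.056234)
  → (2.616558, 1.781486)
(u(0.39), v(0.39)) ≈ (2.6166, 1.7815)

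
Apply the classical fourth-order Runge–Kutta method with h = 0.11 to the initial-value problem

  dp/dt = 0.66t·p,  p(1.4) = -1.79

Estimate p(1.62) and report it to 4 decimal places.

RK4: k1 = f(t_n, p_n); k2 = f(t_n + h/2, p_n + (h/2)·k1); k3 = f(t_n + h/2, p_n + (h/2)·k2); k4 = f(t_n + h, p_n + h·k3); p_{n+1} = p_n + (h/6)·(k1 + 2k2 + 2k3 + k4).
t=1.400000, p=-1.790000:
  k1 = f(1.400000, -1.790000) = -1.653960
  k2 = f(1.455000, -1.880968) = -1.806293
  k3 = f(1.455000, -1.889346) = -1.814339
  k4 = f(1.510000, -1.989577) = -1.982813
  p ← -1.790000 + (0.11/6)·(k1 + 2k2 + 2k3 + k4) = -1.989431
t=1.510000, p=-1.989431:
  k1 = f(1.510000, -1.989431) = -1.982667
  k2 = f(1.565000, -2.098477) = -2.167517
  k3 = f(1.565000, -2.108644) = -2.178019
  k4 = f(1.620000, -2.229013) = -2.383260
  p ← -1.989431 + (0.11/6)·(k1 + 2k2 + 2k3 + k4) = -2.228809
p(1.62) ≈ -2.2288

-2.2288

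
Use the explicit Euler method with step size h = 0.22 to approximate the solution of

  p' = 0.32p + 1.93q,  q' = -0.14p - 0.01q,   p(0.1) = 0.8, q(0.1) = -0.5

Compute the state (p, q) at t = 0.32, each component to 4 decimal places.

0.6440, -0.5235

Euler on (p,q): p_{n+1} = p_n + h·p', q_{n+1} = q_n + h·q'.
0.100000: (0.800000, -0.500000); f=(-0.709000, -0.107000) → (0.644020, -0.523540)
(p(0.32), q(0.32)) ≈ (0.6440, -0.5235)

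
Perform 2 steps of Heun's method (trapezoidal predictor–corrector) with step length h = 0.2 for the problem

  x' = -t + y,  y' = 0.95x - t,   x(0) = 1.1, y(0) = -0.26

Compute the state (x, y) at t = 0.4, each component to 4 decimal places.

0.9896, 0.0581

Heun on (x,y): k1 = f(t_n, state_n); k2 = f(t_n + h, state_n + h·k1); state_{n+1} = state_n + (h/2)·(k1 + k2).
0.000000: (1.100000, -0.260000)
  k1 = (-0.260000, 1.045000)
  predictor → (1.048000, -0.051000)
  k2 = (-0.251000, 0.795600)
  → (1.048900, -0.075940)
0.200000: (1.048900, -0.075940)
  k1 = (-0.275940, 0.796455)
  predictor → (0.993712, 0.083351)
  k2 = (-0.316649, 0.544026)
  → (0.989641, 0.058108)
(x(0.4), y(0.4)) ≈ (0.9896, 0.0581)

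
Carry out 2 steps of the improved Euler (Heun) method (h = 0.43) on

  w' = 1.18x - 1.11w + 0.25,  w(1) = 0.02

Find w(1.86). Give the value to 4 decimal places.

1.1189

Heun: k1 = f(x_n, w_n); k2 = f(x_n + h, w_n + h·k1); w_{n+1} = w_n + (h/2)·(k1 + k2).
x=1.000000, w=0.020000:
  k1 = f(1.000000, 0.020000) = 1.407800
  k2 = f(1.430000, 0.625354) = 1.243257
  w ← 0.020000 + (0.43/2)·(1.407800 + 1.243257) = 0.589977
x=1.430000, w=0.589977:
  k1 = f(1.430000, 0.589977) = 1.282525
  k2 = f(1.860000, 1.141463) = 1.177776
  w ← 0.589977 + (0.43/2)·(1.282525 + 1.177776) = 1.118942
w(1.86) ≈ 1.1189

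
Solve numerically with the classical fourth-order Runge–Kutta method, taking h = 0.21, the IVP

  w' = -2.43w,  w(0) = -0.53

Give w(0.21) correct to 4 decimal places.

RK4: k1 = f(t_n, w_n); k2 = f(t_n + h/2, w_n + (h/2)·k1); k3 = f(t_n + h/2, w_n + (h/2)·k2); k4 = f(t_n + h, w_n + h·k3); w_{n+1} = w_n + (h/6)·(k1 + 2k2 + 2k3 + k4).
t=0.000000, w=-0.530000:
  k1 = f(0.000000, -0.530000) = 1.287900
  k2 = f(0.105000, -0.394771) = 0.959292
  k3 = f(0.105000, -0.429274) = 1.043137
  k4 = f(0.210000, -0.310941) = 0.755587
  w ← -0.530000 + (0.21/6)·(k1 + 2k2 + 2k3 + k4) = -0.318308
w(0.21) ≈ -0.3183

-0.3183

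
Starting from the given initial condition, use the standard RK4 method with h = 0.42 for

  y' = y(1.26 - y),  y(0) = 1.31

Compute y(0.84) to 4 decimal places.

1.2769

RK4: k1 = f(t_n, y_n); k2 = f(t_n + h/2, y_n + (h/2)·k1); k3 = f(t_n + h/2, y_n + (h/2)·k2); k4 = f(t_n + h, y_n + h·k3); y_{n+1} = y_n + (h/6)·(k1 + 2k2 + 2k3 + k4).
t=0.000000, y=1.310000:
  k1 = f(0.000000, 1.310000) = -0.065500
  k2 = f(0.210000, 1.296245) = -0.046982
  k3 = f(0.210000, 1.300134) = -0.052179
  k4 = f(0.420000, 1.288085) = -0.036176
  y ← 1.310000 + (0.42/6)·(k1 + 2k2 + 2k3 + k4) = 1.289000
t=0.420000, y=1.289000:
  k1 = f(0.420000, 1.289000) = -0.037381
  k2 = f(0.630000, 1.281150) = -0.027096
  k3 = f(0.630000, 1.283310) = -0.029914
  k4 = f(0.840000, 1.276436) = -0.020980
  y ← 1.289000 + (0.42/6)·(k1 + 2k2 + 2k3 + k4) = 1.276933
y(0.84) ≈ 1.2769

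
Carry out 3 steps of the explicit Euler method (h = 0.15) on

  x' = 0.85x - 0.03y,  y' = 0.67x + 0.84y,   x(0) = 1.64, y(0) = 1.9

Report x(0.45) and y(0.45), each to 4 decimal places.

2.3156, 3.3373

Euler on (x,y): x_{n+1} = x_n + h·x', y_{n+1} = y_n + h·y'.
0.000000: (1.640000, 1.900000); f=(1.337000, 2.694800) → (1.840550, 2.304220)
0.150000: (1.840550, 2.304220); f=(1.495341, 3.168713) → (2.064851, 2.779527)
0.300000: (2.064851, 2.779527); f=(1.671738, 3.718253) → (2.315612, 3.337265)
(x(0.45), y(0.45)) ≈ (2.3156, 3.3373)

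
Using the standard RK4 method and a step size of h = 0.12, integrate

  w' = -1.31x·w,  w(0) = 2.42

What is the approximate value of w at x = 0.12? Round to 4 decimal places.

2.3973

RK4: k1 = f(x_n, w_n); k2 = f(x_n + h/2, w_n + (h/2)·k1); k3 = f(x_n + h/2, w_n + (h/2)·k2); k4 = f(x_n + h, w_n + h·k3); w_{n+1} = w_n + (h/6)·(k1 + 2k2 + 2k3 + k4).
x=0.000000, w=2.420000:
  k1 = f(0.000000, 2.420000) = 0.000000
  k2 = f(0.060000, 2.420000) = -0.190212
  k3 = f(0.060000, 2.408587) = -0.189315
  k4 = f(0.120000, 2.397282) = -0.376853
  w ← 2.420000 + (0.12/6)·(k1 + 2k2 + 2k3 + k4) = 2.397282
w(0.12) ≈ 2.3973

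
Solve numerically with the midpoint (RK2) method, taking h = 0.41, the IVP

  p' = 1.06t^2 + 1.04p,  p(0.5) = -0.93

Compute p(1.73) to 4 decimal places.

Midpoint: k1 = f(t_n, p_n); k2 = f(t_n + h/2, p_n + (h/2)·k1); p_{n+1} = p_n + h·k2.
t=0.500000, p=-0.930000:
  k1 = f(0.500000, -0.930000) = -0.702200
  k2 = f(0.705000, -1.073951) = -0.590063
  p ← -0.930000 + 0.41·(-0.590063) = -1.171926
t=0.910000, p=-1.171926:
  k1 = f(0.910000, -1.171926) = -0.341017
  k2 = f(1.115000, -1.241834) = 0.026311
  p ← -1.171926 + 0.41·0.026311 = -1.161138
t=1.320000, p=-1.161138:
  k1 = f(1.320000, -1.161138) = 0.639360
  k2 = f(1.525000, -1.030069) = 1.393891
  p ← -1.161138 + 0.41·1.393891 = -0.589643
p(1.73) ≈ -0.5896

-0.5896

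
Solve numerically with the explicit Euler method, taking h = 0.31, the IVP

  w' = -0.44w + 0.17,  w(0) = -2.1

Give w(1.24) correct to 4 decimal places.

-0.9966

Euler: w_{n+1} = w_n + h·f(t_n, w_n).
t=0.000000, w=-2.100000: f=1.094000 → w ← -2.100000 + 0.31·1.094000 = -1.760860
t=0.310000, w=-1.760860: f=0.944778 → w ← -1.760860 + 0.31·0.944778 = -1.467979
t=0.620000, w=-1.467979: f=0.815911 → w ← -1.467979 + 0.31·0.815911 = -1.215046
t=0.930000, w=-1.215046: f=0.704620 → w ← -1.215046 + 0.31·0.704620 = -0.996614
w(1.24) ≈ -0.9966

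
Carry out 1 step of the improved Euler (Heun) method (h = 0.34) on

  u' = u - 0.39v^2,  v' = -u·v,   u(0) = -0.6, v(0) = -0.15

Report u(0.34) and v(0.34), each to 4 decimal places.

Heun on (u,v): k1 = f(x_n, state_n); k2 = f(x_n + h, state_n + h·k1); state_{n+1} = state_n + (h/2)·(k1 + k2).
0.000000: (-0.600000, -0.150000)
  k1 = (-0.608775, -0.090000)
  predictor → (-0.806983, -0.180600)
  k2 = (-0.819704, -0.145741)
  → (-0.842841, -0.190076)
(u(0.34), v(0.34)) ≈ (-0.8428, -0.1901)

-0.8428, -0.1901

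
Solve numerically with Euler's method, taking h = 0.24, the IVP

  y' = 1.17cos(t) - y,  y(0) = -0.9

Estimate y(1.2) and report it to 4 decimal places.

Euler: y_{n+1} = y_n + h·f(t_n, y_n).
t=0.000000, y=-0.900000: f=2.070000 → y ← -0.900000 + 0.24·2.070000 = -0.403200
t=0.240000, y=-0.403200: f=1.539665 → y ← -0.403200 + 0.24·1.539665 = -0.033680
t=0.480000, y=-0.033680: f=1.071464 → y ← -0.033680 + 0.24·1.071464 = 0.223471
t=0.720000, y=0.223471: f=0.656142 → y ← 0.223471 + 0.24·0.656142 = 0.380945
t=0.960000, y=0.380945: f=0.290073 → y ← 0.380945 + 0.24·0.290073 = 0.450563
y(1.2) ≈ 0.4506

0.4506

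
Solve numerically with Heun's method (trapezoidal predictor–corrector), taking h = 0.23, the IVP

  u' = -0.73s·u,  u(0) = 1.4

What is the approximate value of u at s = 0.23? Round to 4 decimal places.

1.3730

Heun: k1 = f(s_n, u_n); k2 = f(s_n + h, u_n + h·k1); u_{n+1} = u_n + (h/2)·(k1 + k2).
s=0.000000, u=1.400000:
  k1 = f(0.000000, 1.400000) = 0.000000
  k2 = f(0.230000, 1.400000) = -0.235060
  u ← 1.400000 + (0.23/2)·(0.000000 + (-0.235060)) = 1.372968
u(0.23) ≈ 1.3730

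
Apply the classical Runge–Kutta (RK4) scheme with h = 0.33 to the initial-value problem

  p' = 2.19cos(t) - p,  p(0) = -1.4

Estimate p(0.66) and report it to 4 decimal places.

RK4: k1 = f(t_n, p_n); k2 = f(t_n + h/2, p_n + (h/2)·k1); k3 = f(t_n + h/2, p_n + (h/2)·k2); k4 = f(t_n + h, p_n + h·k3); p_{n+1} = p_n + (h/6)·(k1 + 2k2 + 2k3 + k4).
t=0.000000, p=-1.400000:
  k1 = f(0.000000, -1.400000) = 3.590000
  k2 = f(0.165000, -0.807650) = 2.967906
  k3 = f(0.165000, -0.910295) = 3.070552
  k4 = f(0.330000, -0.386718) = 2.458551
  p ← -1.400000 + (0.33/6)·(k1 + 2k2 + 2k3 + k4) = -0.403099
t=0.330000, p=-0.403099:
  k1 = f(0.330000, -0.403099) = 2.474932
  k2 = f(0.495000, 0.005264) = 1.921867
  k3 = f(0.495000, -0.085991) = 2.013123
  k4 = f(0.660000, 0.261231) = 1.468852
  p ← -0.403099 + (0.33/6)·(k1 + 2k2 + 2k3 + k4) = 0.246658
p(0.66) ≈ 0.2467

0.2467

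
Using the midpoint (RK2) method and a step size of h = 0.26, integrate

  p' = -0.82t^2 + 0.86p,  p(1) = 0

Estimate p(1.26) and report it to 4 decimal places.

Midpoint: k1 = f(t_n, p_n); k2 = f(t_n + h/2, p_n + (h/2)·k1); p_{n+1} = p_n + h·k2.
t=1.000000, p=0.000000:
  k1 = f(1.000000, 0.000000) = -0.820000
  k2 = f(1.130000, -0.106600) = -1.138734
  p ← 0.000000 + 0.26·(-1.138734) = -0.296071
p(1.26) ≈ -0.2961

-0.2961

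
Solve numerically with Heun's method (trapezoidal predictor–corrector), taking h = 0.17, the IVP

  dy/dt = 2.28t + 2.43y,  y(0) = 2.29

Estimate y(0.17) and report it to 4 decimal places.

Heun: k1 = f(t_n, y_n); k2 = f(t_n + h, y_n + h·k1); y_{n+1} = y_n + (h/2)·(k1 + k2).
t=0.000000, y=2.290000:
  k1 = f(0.000000, 2.290000) = 5.564700
  k2 = f(0.170000, 3.235999) = 8.251078
  y ← 2.290000 + (0.17/2)·(5.564700 + 8.251078) = 3.464341
y(0.17) ≈ 3.4643

3.4643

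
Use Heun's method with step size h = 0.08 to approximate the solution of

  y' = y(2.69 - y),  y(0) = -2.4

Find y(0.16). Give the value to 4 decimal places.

-6.5179

Heun: k1 = f(x_n, y_n); k2 = f(x_n + h, y_n + h·k1); y_{n+1} = y_n + (h/2)·(k1 + k2).
x=0.000000, y=-2.400000:
  k1 = f(0.000000, -2.400000) = -12.216000
  k2 = f(0.080000, -3.377280) = -20.490903
  y ← -2.400000 + (0.08/2)·(-12.216000 + (-20.490903)) = -3.708276
x=0.080000, y=-3.708276:
  k1 = f(0.080000, -3.708276) = -23.726575
  k2 = f(0.160000, -5.606402) = -46.512966
  y ← -3.708276 + (0.08/2)·(-23.726575 + (-46.512966)) = -6.517858
y(0.16) ≈ -6.5179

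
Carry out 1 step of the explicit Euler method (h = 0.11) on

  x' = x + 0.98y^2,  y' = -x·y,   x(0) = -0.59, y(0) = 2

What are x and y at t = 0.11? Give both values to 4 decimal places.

-0.2237, 2.1298

Euler on (x,y): x_{n+1} = x_n + h·x', y_{n+1} = y_n + h·y'.
0.000000: (-0.590000, 2.000000); f=(3.330000, 1.180000) → (-0.223700, 2.129800)
(x(0.11), y(0.11)) ≈ (-0.2237, 2.1298)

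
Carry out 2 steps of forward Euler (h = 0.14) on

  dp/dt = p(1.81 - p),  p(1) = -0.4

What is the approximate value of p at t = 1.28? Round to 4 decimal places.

-0.6949

Euler: p_{n+1} = p_n + h·f(t_n, p_n).
t=1.000000, p=-0.400000: f=-0.884000 → p ← -0.400000 + 0.14·(-0.884000) = -0.523760
t=1.140000, p=-0.523760: f=-1.222330 → p ← -0.523760 + 0.14·(-1.222330) = -0.694886
p(1.28) ≈ -0.6949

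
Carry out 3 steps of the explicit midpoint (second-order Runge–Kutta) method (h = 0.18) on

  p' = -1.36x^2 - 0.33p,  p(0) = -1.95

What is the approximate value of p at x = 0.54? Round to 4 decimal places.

Midpoint: k1 = f(x_n, p_n); k2 = f(x_n + h/2, p_n + (h/2)·k1); p_{n+1} = p_n + h·k2.
x=0.000000, p=-1.950000:
  k1 = f(0.000000, -1.950000) = 0.643500
  k2 = f(0.090000, -1.892085) = 0.613372
  p ← -1.950000 + 0.18·0.613372 = -1.839593
x=0.180000, p=-1.839593:
  k1 = f(0.180000, -1.839593) = 0.563002
  k2 = f(0.270000, -1.788923) = 0.491201
  p ← -1.839593 + 0.18·0.491201 = -1.751177
x=0.360000, p=-1.751177:
  k1 = f(0.360000, -1.751177) = 0.401632
  k2 = f(0.450000, -1.715030) = 0.290560
  p ← -1.751177 + 0.18·0.290560 = -1.698876
p(0.54) ≈ -1.6989

-1.6989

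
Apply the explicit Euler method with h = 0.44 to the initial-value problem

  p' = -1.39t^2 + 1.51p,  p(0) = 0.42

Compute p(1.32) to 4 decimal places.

Euler: p_{n+1} = p_n + h·f(t_n, p_n).
t=0.000000, p=0.420000: f=0.634200 → p ← 0.420000 + 0.44·0.634200 = 0.699048
t=0.440000, p=0.699048: f=0.786458 → p ← 0.699048 + 0.44·0.786458 = 1.045090
t=0.880000, p=1.045090: f=0.501669 → p ← 1.045090 + 0.44·0.501669 = 1.265824
p(1.32) ≈ 1.2658

1.2658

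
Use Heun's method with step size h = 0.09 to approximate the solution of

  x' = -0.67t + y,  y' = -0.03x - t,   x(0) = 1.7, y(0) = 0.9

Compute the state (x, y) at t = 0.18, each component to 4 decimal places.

Heun on (x,y): k1 = f(t_n, state_n); k2 = f(t_n + h, state_n + h·k1); state_{n+1} = state_n + (h/2)·(k1 + k2).
0.000000: (1.700000, 0.900000)
  k1 = (0.900000, -0.051000)
  predictor → (1.781000, 0.895410)
  k2 = (0.835110, -0.143430)
  → (1.778080, 0.891251)
0.090000: (1.778080, 0.891251)
  k1 = (0.830951, -0.143342)
  predictor → (1.852866, 0.878350)
  k2 = (0.757750, -0.235586)
  → (1.849571, 0.874199)
(x(0.18), y(0.18)) ≈ (1.8496, 0.8742)

1.8496, 0.8742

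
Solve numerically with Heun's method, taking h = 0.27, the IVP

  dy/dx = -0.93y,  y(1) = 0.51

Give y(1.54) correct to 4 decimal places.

0.3106

Heun: k1 = f(x_n, y_n); k2 = f(x_n + h, y_n + h·k1); y_{n+1} = y_n + (h/2)·(k1 + k2).
x=1.000000, y=0.510000:
  k1 = f(1.000000, 0.510000) = -0.474300
  k2 = f(1.270000, 0.381939) = -0.355203
  y ← 0.510000 + (0.27/2)·(-0.474300 + (-0.355203)) = 0.398017
x=1.270000, y=0.398017:
  k1 = f(1.270000, 0.398017) = -0.370156
  k2 = f(1.540000, 0.298075) = -0.277210
  y ← 0.398017 + (0.27/2)·(-0.370156 + (-0.277210)) = 0.310623
y(1.54) ≈ 0.3106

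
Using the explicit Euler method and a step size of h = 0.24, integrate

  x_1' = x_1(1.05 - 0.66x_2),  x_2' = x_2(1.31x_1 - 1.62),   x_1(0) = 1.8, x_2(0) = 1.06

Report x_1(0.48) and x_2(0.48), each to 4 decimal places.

2.0574, 1.5281

Euler on (x_1,x_2): x_1_{n+1} = x_1_n + h·x_1', x_2_{n+1} = x_2_n + h·x_2'.
0.000000: (1.800000, 1.060000); f=(0.630720, 0.782280) → (1.951373, 1.247747)
0.240000: (1.951373, 1.247747); f=(0.441960, 1.168264) → (2.057443, 1.528130)
(x_1(0.48), x_2(0.48)) ≈ (2.0574, 1.5281)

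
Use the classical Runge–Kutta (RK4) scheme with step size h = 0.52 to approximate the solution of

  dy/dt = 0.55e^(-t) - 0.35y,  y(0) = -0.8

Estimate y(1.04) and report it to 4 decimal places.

RK4: k1 = f(t_n, y_n); k2 = f(t_n + h/2, y_n + (h/2)·k1); k3 = f(t_n + h/2, y_n + (h/2)·k2); k4 = f(t_n + h, y_n + h·k3); y_{n+1} = y_n + (h/6)·(k1 + 2k2 + 2k3 + k4).
t=0.000000, y=-0.800000:
  k1 = f(0.000000, -0.800000) = 0.830000
  k2 = f(0.260000, -0.584200) = 0.628548
  k3 = f(0.260000, -0.636577) = 0.646880
  k4 = f(0.520000, -0.463622) = 0.489254
  y ← -0.800000 + (0.52/6)·(k1 + 2k2 + 2k3 + k4) = -0.464590
t=0.520000, y=-0.464590:
  k1 = f(0.520000, -0.464590) = 0.489593
  k2 = f(0.780000, -0.337296) = 0.370177
  k3 = f(0.780000, -0.368344) = 0.381044
  k4 = f(1.040000, -0.266448) = 0.287657
  y ← -0.464590 + (0.52/6)·(k1 + 2k2 + 2k3 + k4) = -0.267017
y(1.04) ≈ -0.2670

-0.2670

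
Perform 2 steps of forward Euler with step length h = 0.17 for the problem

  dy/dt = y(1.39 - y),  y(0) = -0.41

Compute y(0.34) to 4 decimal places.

Euler: y_{n+1} = y_n + h·f(t_n, y_n).
t=0.000000, y=-0.410000: f=-0.738000 → y ← -0.410000 + 0.17·(-0.738000) = -0.535460
t=0.170000, y=-0.535460: f=-1.031007 → y ← -0.535460 + 0.17·(-1.031007) = -0.710731
y(0.34) ≈ -0.7107

-0.7107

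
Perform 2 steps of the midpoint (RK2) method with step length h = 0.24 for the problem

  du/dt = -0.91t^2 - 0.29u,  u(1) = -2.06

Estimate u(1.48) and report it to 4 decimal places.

Midpoint: k1 = f(t_n, u_n); k2 = f(t_n + h/2, u_n + (h/2)·k1); u_{n+1} = u_n + h·k2.
t=1.000000, u=-2.060000:
  k1 = f(1.000000, -2.060000) = -0.312600
  k2 = f(1.120000, -2.097512) = -0.533226
  u ← -2.060000 + 0.24·(-0.533226) = -2.187974
t=1.240000, u=-2.187974:
  k1 = f(1.240000, -2.187974) = -0.764704
  k2 = f(1.360000, -2.279739) = -1.022012
  u ← -2.187974 + 0.24·(-1.022012) = -2.433257
u(1.48) ≈ -2.4333

-2.4333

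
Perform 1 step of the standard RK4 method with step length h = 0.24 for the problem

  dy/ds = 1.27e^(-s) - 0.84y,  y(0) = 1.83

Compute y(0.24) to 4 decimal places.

RK4: k1 = f(s_n, y_n); k2 = f(s_n + h/2, y_n + (h/2)·k1); k3 = f(s_n + h/2, y_n + (h/2)·k2); k4 = f(s_n + h, y_n + h·k3); y_{n+1} = y_n + (h/6)·(k1 + 2k2 + 2k3 + k4).
s=0.000000, y=1.830000:
  k1 = f(0.000000, 1.830000) = -0.267200
  k2 = f(0.120000, 1.797936) = -0.383877
  k3 = f(0.120000, 1.783935) = -0.372116
  k4 = f(0.240000, 1.740692) = -0.463164
  y ← 1.830000 + (0.24/6)·(k1 + 2k2 + 2k3 + k4) = 1.740306
y(0.24) ≈ 1.7403

1.7403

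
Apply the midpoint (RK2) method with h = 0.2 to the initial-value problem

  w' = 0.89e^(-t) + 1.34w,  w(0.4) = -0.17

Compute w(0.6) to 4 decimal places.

Midpoint: k1 = f(t_n, w_n); k2 = f(t_n + h/2, w_n + (h/2)·k1); w_{n+1} = w_n + h·k2.
t=0.400000, w=-0.170000:
  k1 = f(0.400000, -0.170000) = 0.368785
  k2 = f(0.500000, -0.133122) = 0.361429
  w ← -0.170000 + 0.2·0.361429 = -0.097714
w(0.6) ≈ -0.0977

-0.0977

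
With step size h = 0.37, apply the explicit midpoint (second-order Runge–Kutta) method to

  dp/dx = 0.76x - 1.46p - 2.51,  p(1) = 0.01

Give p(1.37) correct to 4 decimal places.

-0.4145

Midpoint: k1 = f(x_n, p_n); k2 = f(x_n + h/2, p_n + (h/2)·k1); p_{n+1} = p_n + h·k2.
x=1.000000, p=0.010000:
  k1 = f(1.000000, 0.010000) = -1.764600
  k2 = f(1.185000, -0.316451) = -1.147382
  p ← 0.010000 + 0.37·(-1.147382) = -0.414531
p(1.37) ≈ -0.4145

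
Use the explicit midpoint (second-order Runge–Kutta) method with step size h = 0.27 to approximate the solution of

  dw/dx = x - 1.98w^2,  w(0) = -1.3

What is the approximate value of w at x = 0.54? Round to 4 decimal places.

Midpoint: k1 = f(x_n, w_n); k2 = f(x_n + h/2, w_n + (h/2)·k1); w_{n+1} = w_n + h·k2.
x=0.000000, w=-1.300000:
  k1 = f(0.000000, -1.300000) = -3.346200
  k2 = f(0.135000, -1.751737) = -5.940793
  w ← -1.300000 + 0.27·(-5.940793) = -2.904014
x=0.270000, w=-2.904014:
  k1 = f(0.270000, -2.904014) = -16.427931
  k2 = f(0.405000, -5.121785) = -51.535708
  w ← -2.904014 + 0.27·(-51.535708) = -16.818655
w(0.54) ≈ -16.8187

-16.8187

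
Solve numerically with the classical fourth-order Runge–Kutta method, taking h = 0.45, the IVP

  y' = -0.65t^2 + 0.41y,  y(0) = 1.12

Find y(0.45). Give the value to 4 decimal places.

RK4: k1 = f(t_n, y_n); k2 = f(t_n + h/2, y_n + (h/2)·k1); k3 = f(t_n + h/2, y_n + (h/2)·k2); k4 = f(t_n + h, y_n + h·k3); y_{n+1} = y_n + (h/6)·(k1 + 2k2 + 2k3 + k4).
t=0.000000, y=1.120000:
  k1 = f(0.000000, 1.120000) = 0.459200
  k2 = f(0.225000, 1.223320) = 0.468655
  k3 = f(0.225000, 1.225447) = 0.469527
  k4 = f(0.450000, 1.331287) = 0.414203
  y ← 1.120000 + (0.45/6)·(k1 + 2k2 + 2k3 + k4) = 1.326233
y(0.45) ≈ 1.3262

1.3262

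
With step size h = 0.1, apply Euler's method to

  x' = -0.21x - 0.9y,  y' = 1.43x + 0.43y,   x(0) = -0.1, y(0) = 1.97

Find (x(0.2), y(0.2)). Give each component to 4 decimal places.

Euler on (x,y): x_{n+1} = x_n + h·x', y_{n+1} = y_n + h·y'.
0.000000: (-0.100000, 1.970000); f=(-1.752000, 0.704100) → (-0.275200, 2.040410)
0.100000: (-0.275200, 2.040410); f=(-1.778577, 0.483840) → (-0.453058, 2.088794)
(x(0.2), y(0.2)) ≈ (-0.4531, 2.0888)

-0.4531, 2.0888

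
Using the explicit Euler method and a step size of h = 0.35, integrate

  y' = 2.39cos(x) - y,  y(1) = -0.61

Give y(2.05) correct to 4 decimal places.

Euler: y_{n+1} = y_n + h·f(x_n, y_n).
x=1.000000, y=-0.610000: f=1.901323 → y ← -0.610000 + 0.35·1.901323 = 0.055463
x=1.350000, y=0.055463: f=0.467963 → y ← 0.055463 + 0.35·0.467963 = 0.219250
x=1.700000, y=0.219250: f=-0.527188 → y ← 0.219250 + 0.35·(-0.527188) = 0.034734
y(2.05) ≈ 0.0347

0.0347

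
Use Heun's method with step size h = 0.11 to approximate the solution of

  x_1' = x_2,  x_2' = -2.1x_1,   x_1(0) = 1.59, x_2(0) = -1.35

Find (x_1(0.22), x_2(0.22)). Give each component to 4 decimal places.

Heun on (x_1,x_2): k1 = f(s_n, state_n); k2 = f(s_n + h, state_n + h·k1); state_{n+1} = state_n + (h/2)·(k1 + k2).
0.000000: (1.590000, -1.350000)
  k1 = (-1.350000, -3.339000)
  predictor → (1.441500, -1.717290)
  k2 = (-1.717290, -3.027150)
  → (1.421299, -1.700138)
0.110000: (1.421299, -1.700138)
  k1 = (-1.700138, -2.984728)
  predictor → (1.234284, -2.028458)
  k2 = (-2.028458, -2.591996)
  → (1.216226, -2.006858)
(x_1(0.22), x_2(0.22)) ≈ (1.2162, -2.0069)

1.2162, -2.0069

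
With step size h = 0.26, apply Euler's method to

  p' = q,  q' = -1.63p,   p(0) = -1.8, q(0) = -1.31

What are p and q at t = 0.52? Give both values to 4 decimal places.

Euler on (p,q): p_{n+1} = p_n + h·p', q_{n+1} = q_n + h·q'.
0.000000: (-1.800000, -1.310000); f=(-1.310000, 2.934000) → (-2.140600, -0.547160)
0.260000: (-2.140600, -0.547160); f=(-0.547160, 3.489178) → (-2.282862, 0.360026)
(p(0.52), q(0.52)) ≈ (-2.2829, 0.3600)

-2.2829, 0.3600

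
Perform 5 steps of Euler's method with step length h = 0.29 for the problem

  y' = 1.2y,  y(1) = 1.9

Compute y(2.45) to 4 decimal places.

Euler: y_{n+1} = y_n + h·f(x_n, y_n).
x=1.000000, y=1.900000: f=2.280000 → y ← 1.900000 + 0.29·2.280000 = 2.561200
x=1.290000, y=2.561200: f=3.073440 → y ← 2.561200 + 0.29·3.073440 = 3.452498
x=1.580000, y=3.452498: f=4.142997 → y ← 3.452498 + 0.29·4.142997 = 4.653967
x=1.870000, y=4.653967: f=5.584760 → y ← 4.653967 + 0.29·5.584760 = 6.273547
x=2.160000, y=6.273547: f=7.528257 → y ← 6.273547 + 0.29·7.528257 = 8.456742
y(2.45) ≈ 8.4567

8.4567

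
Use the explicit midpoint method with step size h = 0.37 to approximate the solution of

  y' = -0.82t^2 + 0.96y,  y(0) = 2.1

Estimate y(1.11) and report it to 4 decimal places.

Midpoint: k1 = f(t_n, y_n); k2 = f(t_n + h/2, y_n + (h/2)·k1); y_{n+1} = y_n + h·k2.
t=0.000000, y=2.100000:
  k1 = f(0.000000, 2.100000) = 2.016000
  k2 = f(0.185000, 2.472960) = 2.345977
  y ← 2.100000 + 0.37·2.345977 = 2.968012
t=0.370000, y=2.968012:
  k1 = f(0.370000, 2.968012) = 2.737033
  k2 = f(0.555000, 3.474363) = 3.082808
  y ← 2.968012 + 0.37·3.082808 = 4.108650
t=0.740000, y=4.108650:
  k1 = f(0.740000, 4.108650) = 3.495272
  k2 = f(0.925000, 4.755276) = 3.863452
  y ← 4.108650 + 0.37·3.863452 = 5.538128
y(1.11) ≈ 5.5381

5.5381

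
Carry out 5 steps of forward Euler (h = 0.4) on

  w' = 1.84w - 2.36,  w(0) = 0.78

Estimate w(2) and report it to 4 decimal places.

-6.6420

Euler: w_{n+1} = w_n + h·f(t_n, w_n).
t=0.000000, w=0.780000: f=-0.924800 → w ← 0.780000 + 0.4·(-0.924800) = 0.410080
t=0.400000, w=0.410080: f=-1.605453 → w ← 0.410080 + 0.4·(-1.605453) = -0.232101
t=0.800000, w=-0.232101: f=-2.787066 → w ← -0.232101 + 0.4·(-2.787066) = -1.346928
t=1.200000, w=-1.346928: f=-4.838347 → w ← -1.346928 + 0.4·(-4.838347) = -3.282266
t=1.600000, w=-3.282266: f=-8.399370 → w ← -3.282266 + 0.4·(-8.399370) = -6.642014
w(2) ≈ -6.6420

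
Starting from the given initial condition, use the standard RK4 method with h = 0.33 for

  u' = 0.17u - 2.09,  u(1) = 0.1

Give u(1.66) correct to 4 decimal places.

-1.3479

RK4: k1 = f(x_n, u_n); k2 = f(x_n + h/2, u_n + (h/2)·k1); k3 = f(x_n + h/2, u_n + (h/2)·k2); k4 = f(x_n + h, u_n + h·k3); u_{n+1} = u_n + (h/6)·(k1 + 2k2 + 2k3 + k4).
x=1.000000, u=0.100000:
  k1 = f(1.000000, 0.100000) = -2.073000
  k2 = f(1.165000, -0.242045) = -2.131148
  k3 = f(1.165000, -0.251639) = -2.132779
  k4 = f(1.330000, -0.603817) = -2.192649
  u ← 0.100000 + (0.33/6)·(k1 + 2k2 + 2k3 + k4) = -0.603643
x=1.330000, u=-0.603643:
  k1 = f(1.330000, -0.603643) = -2.192619
  k2 = f(1.495000, -0.965425) = -2.254122
  k3 = f(1.495000, -0.975573) = -2.255847
  k4 = f(1.660000, -1.348072) = -2.319172
  u ← -0.603643 + (0.33/6)·(k1 + 2k2 + 2k3 + k4) = -1.347888
u(1.66) ≈ -1.3479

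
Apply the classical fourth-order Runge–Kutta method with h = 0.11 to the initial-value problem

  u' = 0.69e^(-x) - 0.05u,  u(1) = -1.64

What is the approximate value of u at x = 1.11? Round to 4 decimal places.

-1.6046

RK4: k1 = f(x_n, u_n); k2 = f(x_n + h/2, u_n + (h/2)·k1); k3 = f(x_n + h/2, u_n + (h/2)·k2); k4 = f(x_n + h, u_n + h·k3); u_{n+1} = u_n + (h/6)·(k1 + 2k2 + 2k3 + k4).
x=1.000000, u=-1.640000:
  k1 = f(1.000000, -1.640000) = 0.335837
  k2 = f(1.055000, -1.621529) = 0.321329
  k3 = f(1.055000, -1.622327) = 0.321369
  k4 = f(1.110000, -1.604649) = 0.307628
  u ← -1.640000 + (0.11/6)·(k1 + 2k2 + 2k3 + k4) = -1.604638
u(1.11) ≈ -1.6046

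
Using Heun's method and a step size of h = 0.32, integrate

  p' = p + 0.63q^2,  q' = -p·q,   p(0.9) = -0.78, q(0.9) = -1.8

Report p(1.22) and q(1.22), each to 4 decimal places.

Heun on (p,q): k1 = f(s_n, state_n); k2 = f(s_n + h, state_n + h·k1); state_{n+1} = state_n + (h/2)·(k1 + k2).
0.900000: (-0.780000, -1.800000)
  k1 = (1.261200, -1.404000)
  predictor → (-0.376416, -2.249280)
  k2 = (2.810918, -0.846665)
  → (-0.128461, -2.160106)
(p(1.22), q(1.22)) ≈ (-0.1285, -2.1601)

-0.1285, -2.1601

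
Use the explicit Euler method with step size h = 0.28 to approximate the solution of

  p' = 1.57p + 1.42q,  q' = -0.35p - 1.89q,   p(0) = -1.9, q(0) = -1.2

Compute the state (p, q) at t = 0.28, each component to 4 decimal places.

-3.2124, -0.3788

Euler on (p,q): p_{n+1} = p_n + h·p', q_{n+1} = q_n + h·q'.
0.000000: (-1.900000, -1.200000); f=(-4.687000, 2.933000) → (-3.212360, -0.378760)
(p(0.28), q(0.28)) ≈ (-3.2124, -0.3788)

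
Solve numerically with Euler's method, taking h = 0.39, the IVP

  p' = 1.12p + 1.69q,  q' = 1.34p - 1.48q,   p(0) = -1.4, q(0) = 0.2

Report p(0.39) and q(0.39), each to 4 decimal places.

-1.8797, -0.6471

Euler on (p,q): p_{n+1} = p_n + h·p', q_{n+1} = q_n + h·q'.
0.000000: (-1.400000, 0.200000); f=(-1.230000, -2.172000) → (-1.879700, -0.647080)
(p(0.39), q(0.39)) ≈ (-1.8797, -0.6471)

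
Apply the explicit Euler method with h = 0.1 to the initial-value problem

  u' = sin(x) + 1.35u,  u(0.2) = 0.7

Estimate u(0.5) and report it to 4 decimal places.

Euler: u_{n+1} = u_n + h·f(x_n, u_n).
x=0.200000, u=0.700000: f=1.143669 → u ← 0.700000 + 0.1·1.143669 = 0.814367
x=0.300000, u=0.814367: f=1.394916 → u ← 0.814367 + 0.1·1.394916 = 0.953858
x=0.400000, u=0.953858: f=1.677127 → u ← 0.953858 + 0.1·1.677127 = 1.121571
u(0.5) ≈ 1.1216

1.1216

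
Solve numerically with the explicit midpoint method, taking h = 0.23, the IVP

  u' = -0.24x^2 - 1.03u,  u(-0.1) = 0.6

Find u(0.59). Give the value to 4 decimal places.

Midpoint: k1 = f(x_n, u_n); k2 = f(x_n + h/2, u_n + (h/2)·k1); u_{n+1} = u_n + h·k2.
x=-0.100000, u=0.600000:
  k1 = f(-0.100000, 0.600000) = -0.620400
  k2 = f(0.015000, 0.528654) = -0.544568
  u ← 0.600000 + 0.23·(-0.544568) = 0.474749
x=0.130000, u=0.474749:
  k1 = f(0.130000, 0.474749) = -0.493048
  k2 = f(0.245000, 0.418049) = -0.444996
  u ← 0.474749 + 0.23·(-0.444996) = 0.372400
x=0.360000, u=0.372400:
  k1 = f(0.360000, 0.372400) = -0.414676
  k2 = f(0.475000, 0.324713) = -0.388604
  u ← 0.372400 + 0.23·(-0.388604) = 0.283021
u(0.59) ≈ 0.2830

0.2830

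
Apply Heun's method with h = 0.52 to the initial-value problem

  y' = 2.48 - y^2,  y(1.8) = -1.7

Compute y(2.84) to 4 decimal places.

Heun: k1 = f(s_n, y_n); k2 = f(s_n + h, y_n + h·k1); y_{n+1} = y_n + (h/2)·(k1 + k2).
s=1.800000, y=-1.700000:
  k1 = f(1.800000, -1.700000) = -0.410000
  k2 = f(2.320000, -1.913200) = -1.180334
  y ← -1.700000 + (0.52/2)·(-0.410000 + (-1.180334)) = -2.113487
s=2.320000, y=-2.113487:
  k1 = f(2.320000, -2.113487) = -1.986827
  k2 = f(2.840000, -3.146637) = -7.421324
  y ← -2.113487 + (0.52/2)·(-1.986827 + (-7.421324)) = -4.559606
y(2.84) ≈ -4.5596

-4.5596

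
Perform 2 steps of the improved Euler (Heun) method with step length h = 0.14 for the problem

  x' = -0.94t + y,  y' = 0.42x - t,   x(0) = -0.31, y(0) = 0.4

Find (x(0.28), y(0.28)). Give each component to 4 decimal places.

Heun on (x,y): k1 = f(t_n, state_n); k2 = f(t_n + h, state_n + h·k1); state_{n+1} = state_n + (h/2)·(k1 + k2).
0.000000: (-0.310000, 0.400000)
  k1 = (0.400000, -0.130200)
  predictor → (-0.254000, 0.381772)
  k2 = (0.250172, -0.246680)
  → (-0.264488, 0.373618)
0.140000: (-0.264488, 0.373618)
  k1 = (0.242018, -0.251085)
  predictor → (-0.230605, 0.338467)
  k2 = (0.075267, -0.376854)
  → (-0.242278, 0.329663)
(x(0.28), y(0.28)) ≈ (-0.2423, 0.3297)

-0.2423, 0.3297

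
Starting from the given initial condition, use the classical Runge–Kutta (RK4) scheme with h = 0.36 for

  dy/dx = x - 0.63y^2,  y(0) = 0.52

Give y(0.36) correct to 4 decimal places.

RK4: k1 = f(x_n, y_n); k2 = f(x_n + h/2, y_n + (h/2)·k1); k3 = f(x_n + h/2, y_n + (h/2)·k2); k4 = f(x_n + h, y_n + h·k3); y_{n+1} = y_n + (h/6)·(k1 + 2k2 + 2k3 + k4).
x=0.000000, y=0.520000:
  k1 = f(0.000000, 0.520000) = -0.170352
  k2 = f(0.180000, 0.489337) = 0.029146
  k3 = f(0.180000, 0.525246) = 0.006193
  k4 = f(0.360000, 0.522230) = 0.188184
  y ← 0.520000 + (0.36/6)·(k1 + 2k2 + 2k3 + k4) = 0.525311
y(0.36) ≈ 0.5253

0.5253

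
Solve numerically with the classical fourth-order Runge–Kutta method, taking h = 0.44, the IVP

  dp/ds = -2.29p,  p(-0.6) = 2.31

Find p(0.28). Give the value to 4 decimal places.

0.3205

RK4: k1 = f(s_n, p_n); k2 = f(s_n + h/2, p_n + (h/2)·k1); k3 = f(s_n + h/2, p_n + (h/2)·k2); k4 = f(s_n + h, p_n + h·k3); p_{n+1} = p_n + (h/6)·(k1 + 2k2 + 2k3 + k4).
s=-0.600000, p=2.310000:
  k1 = f(-0.600000, 2.310000) = -5.289900
  k2 = f(-0.380000, 1.146222) = -2.624848
  k3 = f(-0.380000, 1.732533) = -3.967501
  k4 = f(-0.160000, 0.564299) = -1.292246
  p ← 2.310000 + (0.44/6)·(k1 + 2k2 + 2k3 + k4) = 0.860431
s=-0.160000, p=0.860431:
  k1 = f(-0.160000, 0.860431) = -1.970388
  k2 = f(0.060000, 0.426946) = -0.977706
  k3 = f(0.060000, 0.645336) = -1.477819
  k4 = f(0.280000, 0.210191) = -0.481337
  p ← 0.860431 + (0.44/6)·(k1 + 2k2 + 2k3 + k4) = 0.320494
p(0.28) ≈ 0.3205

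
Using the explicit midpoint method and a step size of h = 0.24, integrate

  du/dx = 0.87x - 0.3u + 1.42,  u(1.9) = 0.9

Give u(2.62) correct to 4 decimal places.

2.9252

Midpoint: k1 = f(x_n, u_n); k2 = f(x_n + h/2, u_n + (h/2)·k1); u_{n+1} = u_n + h·k2.
x=1.900000, u=0.900000:
  k1 = f(1.900000, 0.900000) = 2.803000
  k2 = f(2.020000, 1.236360) = 2.806492
  u ← 0.900000 + 0.24·2.806492 = 1.573558
x=2.140000, u=1.573558:
  k1 = f(2.140000, 1.573558) = 2.809733
  k2 = f(2.260000, 1.910726) = 2.812982
  u ← 1.573558 + 0.24·2.812982 = 2.248674
x=2.380000, u=2.248674:
  k1 = f(2.380000, 2.248674) = 2.815998
  k2 = f(2.500000, 2.586594) = 2.819022
  u ← 2.248674 + 0.24·2.819022 = 2.925239
u(2.62) ≈ 2.9252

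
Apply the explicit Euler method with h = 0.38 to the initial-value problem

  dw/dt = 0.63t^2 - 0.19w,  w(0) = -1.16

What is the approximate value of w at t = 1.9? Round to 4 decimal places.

Euler: w_{n+1} = w_n + h·f(t_n, w_n).
t=0.000000, w=-1.160000: f=0.220400 → w ← -1.160000 + 0.38·0.220400 = -1.076248
t=0.380000, w=-1.076248: f=0.295459 → w ← -1.076248 + 0.38·0.295459 = -0.963974
t=0.760000, w=-0.963974: f=0.547043 → w ← -0.963974 + 0.38·0.547043 = -0.756097
t=1.140000, w=-0.756097: f=0.962406 → w ← -0.756097 + 0.38·0.962406 = -0.390383
t=1.520000, w=-0.390383: f=1.529725 → w ← -0.390383 + 0.38·1.529725 = 0.190913
w(1.9) ≈ 0.1909

0.1909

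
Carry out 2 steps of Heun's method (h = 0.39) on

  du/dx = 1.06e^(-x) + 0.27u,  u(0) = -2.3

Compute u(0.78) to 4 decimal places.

Heun: k1 = f(x_n, u_n); k2 = f(x_n + h, u_n + h·k1); u_{n+1} = u_n + (h/2)·(k1 + k2).
x=0.000000, u=-2.300000:
  k1 = f(0.000000, -2.300000) = 0.439000
  k2 = f(0.390000, -2.128790) = 0.142907
  u ← -2.300000 + (0.39/2)·(0.439000 + 0.142907) = -2.186528
x=0.390000, u=-2.186528:
  k1 = f(0.390000, -2.186528) = 0.127318
  k2 = f(0.780000, -2.136874) = -0.091046
  u ← -2.186528 + (0.39/2)·(0.127318 + (-0.091046)) = -2.179455
u(0.78) ≈ -2.1795

-2.1795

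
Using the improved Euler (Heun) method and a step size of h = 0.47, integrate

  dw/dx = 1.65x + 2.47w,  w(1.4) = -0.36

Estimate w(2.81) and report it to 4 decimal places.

17.1164

Heun: k1 = f(x_n, w_n); k2 = f(x_n + h, w_n + h·k1); w_{n+1} = w_n + (h/2)·(k1 + k2).
x=1.400000, w=-0.360000:
  k1 = f(1.400000, -0.360000) = 1.420800
  k2 = f(1.870000, 0.307776) = 3.845707
  w ← -0.360000 + (0.47/2)·(1.420800 + 3.845707) = 0.877629
x=1.870000, w=0.877629:
  k1 = f(1.870000, 0.877629) = 5.253244
  k2 = f(2.340000, 3.346654) = 12.127235
  w ← 0.877629 + (0.47/2)·(5.253244 + 12.127235) = 4.962042
x=2.340000, w=4.962042:
  k1 = f(2.340000, 4.962042) = 16.117243
  k2 = f(2.810000, 12.537145) = 35.603249
  w ← 4.962042 + (0.47/2)·(16.117243 + 35.603249) = 17.116357
w(2.81) ≈ 17.1164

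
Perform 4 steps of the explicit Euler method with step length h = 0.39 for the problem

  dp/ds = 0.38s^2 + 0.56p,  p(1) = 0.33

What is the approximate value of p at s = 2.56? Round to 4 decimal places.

Euler: p_{n+1} = p_n + h·f(s_n, p_n).
s=1.000000, p=0.330000: f=0.564800 → p ← 0.330000 + 0.39·0.564800 = 0.550272
s=1.390000, p=0.550272: f=1.042350 → p ← 0.550272 + 0.39·1.042350 = 0.956789
s=1.780000, p=0.956789: f=1.739794 → p ← 0.956789 + 0.39·1.739794 = 1.635308
s=2.170000, p=1.635308: f=2.705155 → p ← 1.635308 + 0.39·2.705155 = 2.690318
p(2.56) ≈ 2.6903

2.6903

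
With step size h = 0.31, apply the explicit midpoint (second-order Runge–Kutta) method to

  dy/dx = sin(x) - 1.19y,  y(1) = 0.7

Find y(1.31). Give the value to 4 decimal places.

Midpoint: k1 = f(x_n, y_n); k2 = f(x_n + h/2, y_n + (h/2)·k1); y_{n+1} = y_n + h·k2.
x=1.000000, y=0.700000:
  k1 = f(1.000000, 0.700000) = 0.008471
  k2 = f(1.155000, 0.701313) = 0.080232
  y ← 0.700000 + 0.31·0.080232 = 0.724872
y(1.31) ≈ 0.7249

0.7249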